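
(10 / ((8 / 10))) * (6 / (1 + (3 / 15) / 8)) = 3000 / 41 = 73.17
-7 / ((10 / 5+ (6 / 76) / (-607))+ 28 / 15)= -2421930 / 1337783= -1.81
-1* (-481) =481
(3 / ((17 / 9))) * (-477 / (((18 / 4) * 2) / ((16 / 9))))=-149.65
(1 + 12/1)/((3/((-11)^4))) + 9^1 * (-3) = 190252/3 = 63417.33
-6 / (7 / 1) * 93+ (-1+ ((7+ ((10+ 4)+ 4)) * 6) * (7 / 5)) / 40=-20857 / 280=-74.49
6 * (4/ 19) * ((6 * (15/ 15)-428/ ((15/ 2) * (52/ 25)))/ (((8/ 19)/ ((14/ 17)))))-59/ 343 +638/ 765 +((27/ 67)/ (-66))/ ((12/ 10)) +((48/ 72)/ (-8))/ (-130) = -1051895471797/ 20112051960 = -52.30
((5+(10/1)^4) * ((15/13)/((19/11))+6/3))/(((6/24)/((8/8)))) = 26373180/247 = 106774.01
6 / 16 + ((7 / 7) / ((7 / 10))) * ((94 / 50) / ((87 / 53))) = 48991 / 24360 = 2.01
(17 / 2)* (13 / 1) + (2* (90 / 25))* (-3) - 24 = 649 / 10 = 64.90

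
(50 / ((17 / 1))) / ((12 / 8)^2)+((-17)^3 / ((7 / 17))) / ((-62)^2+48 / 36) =-22185739 / 12355056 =-1.80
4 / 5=0.80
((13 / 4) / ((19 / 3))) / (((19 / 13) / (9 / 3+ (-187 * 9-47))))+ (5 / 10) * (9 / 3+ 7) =-868369 / 1444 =-601.36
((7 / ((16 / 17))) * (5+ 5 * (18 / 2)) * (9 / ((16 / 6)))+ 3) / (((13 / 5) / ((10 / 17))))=2012925 / 7072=284.63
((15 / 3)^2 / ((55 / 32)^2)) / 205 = 1024 / 24805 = 0.04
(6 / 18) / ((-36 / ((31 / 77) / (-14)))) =0.00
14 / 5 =2.80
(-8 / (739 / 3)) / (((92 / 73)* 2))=-219 / 16997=-0.01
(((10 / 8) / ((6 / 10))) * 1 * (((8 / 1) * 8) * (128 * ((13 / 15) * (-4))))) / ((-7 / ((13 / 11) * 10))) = 69222400 / 693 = 99888.02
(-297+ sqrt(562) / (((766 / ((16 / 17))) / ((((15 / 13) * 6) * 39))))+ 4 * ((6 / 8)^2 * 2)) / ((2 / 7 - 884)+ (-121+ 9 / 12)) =8190 / 28111 - 60480 * sqrt(562) / 183030721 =0.28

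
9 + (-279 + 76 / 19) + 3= -263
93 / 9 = 31 / 3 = 10.33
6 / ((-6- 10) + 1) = -2 / 5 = -0.40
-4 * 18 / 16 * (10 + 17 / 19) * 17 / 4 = -31671 / 152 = -208.36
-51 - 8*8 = -115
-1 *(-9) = 9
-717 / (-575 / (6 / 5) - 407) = 0.81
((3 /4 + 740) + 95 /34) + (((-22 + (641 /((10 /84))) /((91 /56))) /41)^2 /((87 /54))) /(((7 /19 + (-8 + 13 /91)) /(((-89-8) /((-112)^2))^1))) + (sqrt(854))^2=417063109424457297 /260391886518400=1601.67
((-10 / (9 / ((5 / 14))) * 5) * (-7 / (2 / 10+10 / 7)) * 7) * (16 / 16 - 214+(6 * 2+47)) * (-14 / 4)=16506875 / 513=32177.14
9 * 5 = 45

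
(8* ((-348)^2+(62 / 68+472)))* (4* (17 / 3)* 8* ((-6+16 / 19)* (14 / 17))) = -725928931840 / 969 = -749152664.44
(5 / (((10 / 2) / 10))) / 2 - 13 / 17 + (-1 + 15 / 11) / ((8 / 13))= 1805 / 374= 4.83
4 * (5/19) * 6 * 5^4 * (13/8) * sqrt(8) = 243750 * sqrt(2)/19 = 18142.87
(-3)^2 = 9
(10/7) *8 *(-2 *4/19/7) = -640/931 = -0.69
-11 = -11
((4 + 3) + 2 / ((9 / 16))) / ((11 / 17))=1615 / 99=16.31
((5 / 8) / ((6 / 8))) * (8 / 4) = 5 / 3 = 1.67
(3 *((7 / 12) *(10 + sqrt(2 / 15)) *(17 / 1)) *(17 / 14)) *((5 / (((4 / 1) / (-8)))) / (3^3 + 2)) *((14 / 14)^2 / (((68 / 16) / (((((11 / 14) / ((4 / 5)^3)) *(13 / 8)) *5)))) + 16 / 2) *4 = -5646.98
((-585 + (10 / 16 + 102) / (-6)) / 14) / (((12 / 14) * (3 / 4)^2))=-28901 / 324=-89.20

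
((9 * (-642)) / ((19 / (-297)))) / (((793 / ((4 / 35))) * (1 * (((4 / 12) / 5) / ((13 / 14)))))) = 10296396 / 56791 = 181.30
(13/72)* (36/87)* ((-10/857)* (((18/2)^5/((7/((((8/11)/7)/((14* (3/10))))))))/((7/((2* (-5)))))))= 170586000/656392583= 0.26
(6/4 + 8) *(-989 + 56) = -17727/2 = -8863.50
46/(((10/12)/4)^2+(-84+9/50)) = -662400/1206383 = -0.55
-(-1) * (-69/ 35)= -69/ 35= -1.97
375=375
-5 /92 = -0.05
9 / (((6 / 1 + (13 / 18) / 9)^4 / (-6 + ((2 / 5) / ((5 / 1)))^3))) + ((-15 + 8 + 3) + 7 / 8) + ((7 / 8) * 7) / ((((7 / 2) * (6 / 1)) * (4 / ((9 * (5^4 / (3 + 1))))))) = 99.37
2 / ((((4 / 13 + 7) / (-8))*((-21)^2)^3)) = -208 / 8147781495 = -0.00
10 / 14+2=19 / 7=2.71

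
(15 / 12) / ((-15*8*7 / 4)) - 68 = -11425 / 168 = -68.01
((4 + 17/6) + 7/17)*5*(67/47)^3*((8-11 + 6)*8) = 4445277140/1764991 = 2518.58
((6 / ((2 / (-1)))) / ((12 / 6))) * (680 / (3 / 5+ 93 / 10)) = -3400 / 33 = -103.03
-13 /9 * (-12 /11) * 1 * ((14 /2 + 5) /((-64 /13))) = -169 /44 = -3.84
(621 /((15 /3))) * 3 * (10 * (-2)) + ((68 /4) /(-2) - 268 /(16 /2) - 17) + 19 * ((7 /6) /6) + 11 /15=-1351183 /180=-7506.57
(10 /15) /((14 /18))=6 /7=0.86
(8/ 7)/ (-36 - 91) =-8/ 889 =-0.01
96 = 96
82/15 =5.47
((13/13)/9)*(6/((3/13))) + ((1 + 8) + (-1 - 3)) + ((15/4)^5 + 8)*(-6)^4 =559560887/576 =971459.87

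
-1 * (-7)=7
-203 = -203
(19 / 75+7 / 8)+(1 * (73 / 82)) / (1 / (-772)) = -16879043 / 24600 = -686.14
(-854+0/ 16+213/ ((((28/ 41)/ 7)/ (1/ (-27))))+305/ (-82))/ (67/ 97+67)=-134378465/ 9691416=-13.87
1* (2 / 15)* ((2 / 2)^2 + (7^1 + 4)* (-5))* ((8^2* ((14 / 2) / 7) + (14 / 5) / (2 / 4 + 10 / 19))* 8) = -1249152 / 325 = -3843.54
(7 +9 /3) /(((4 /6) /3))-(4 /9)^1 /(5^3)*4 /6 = 45.00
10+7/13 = 137/13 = 10.54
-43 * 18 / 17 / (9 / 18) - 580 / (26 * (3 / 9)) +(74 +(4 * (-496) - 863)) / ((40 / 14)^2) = -43994417 / 88400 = -497.67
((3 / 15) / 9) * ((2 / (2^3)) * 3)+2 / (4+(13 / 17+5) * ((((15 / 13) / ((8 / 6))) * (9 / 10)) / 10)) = 1100129 / 2359740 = 0.47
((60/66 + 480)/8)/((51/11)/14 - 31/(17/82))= -314755/781202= -0.40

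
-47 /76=-0.62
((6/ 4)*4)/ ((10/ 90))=54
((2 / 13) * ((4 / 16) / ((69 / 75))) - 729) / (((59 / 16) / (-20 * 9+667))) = -1698332632 / 17641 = -96271.90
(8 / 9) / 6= 4 / 27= 0.15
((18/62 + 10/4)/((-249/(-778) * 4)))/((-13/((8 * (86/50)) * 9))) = -20.76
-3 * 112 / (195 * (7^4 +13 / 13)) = -56 / 78065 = -0.00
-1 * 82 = -82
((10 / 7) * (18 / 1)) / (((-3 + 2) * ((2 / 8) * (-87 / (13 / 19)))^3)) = 2812160 / 3512967171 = 0.00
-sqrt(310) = -17.61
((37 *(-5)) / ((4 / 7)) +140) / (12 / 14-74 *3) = 1715 / 2064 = 0.83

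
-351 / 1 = -351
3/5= 0.60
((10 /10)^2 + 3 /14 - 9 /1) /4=-109 /56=-1.95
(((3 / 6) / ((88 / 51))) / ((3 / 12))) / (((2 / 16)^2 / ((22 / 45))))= 544 / 15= 36.27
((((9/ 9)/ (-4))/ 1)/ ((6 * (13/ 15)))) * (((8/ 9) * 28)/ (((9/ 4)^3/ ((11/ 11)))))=-8960/ 85293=-0.11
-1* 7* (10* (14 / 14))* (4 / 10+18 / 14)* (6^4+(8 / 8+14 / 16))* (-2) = 306298.50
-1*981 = -981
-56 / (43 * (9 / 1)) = -56 / 387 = -0.14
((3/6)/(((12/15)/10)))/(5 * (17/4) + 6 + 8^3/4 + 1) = 1/25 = 0.04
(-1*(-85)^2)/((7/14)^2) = -28900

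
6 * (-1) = -6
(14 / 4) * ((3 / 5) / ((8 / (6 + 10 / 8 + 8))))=1281 / 320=4.00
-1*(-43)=43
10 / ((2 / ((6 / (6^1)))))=5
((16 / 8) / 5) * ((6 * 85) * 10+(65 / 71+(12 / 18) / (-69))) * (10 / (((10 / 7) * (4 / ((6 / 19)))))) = 524776091 / 465405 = 1127.57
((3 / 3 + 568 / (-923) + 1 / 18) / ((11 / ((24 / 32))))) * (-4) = -0.12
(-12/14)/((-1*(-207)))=-2/483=-0.00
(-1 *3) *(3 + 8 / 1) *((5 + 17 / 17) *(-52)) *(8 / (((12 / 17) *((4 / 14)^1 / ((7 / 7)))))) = 408408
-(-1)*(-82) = -82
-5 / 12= -0.42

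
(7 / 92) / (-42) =-1 / 552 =-0.00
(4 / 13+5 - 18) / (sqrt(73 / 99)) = -495 * sqrt(803) / 949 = -14.78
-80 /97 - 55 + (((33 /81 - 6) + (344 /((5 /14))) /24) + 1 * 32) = 10.72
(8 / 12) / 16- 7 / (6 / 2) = -2.29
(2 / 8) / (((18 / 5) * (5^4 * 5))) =1 / 45000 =0.00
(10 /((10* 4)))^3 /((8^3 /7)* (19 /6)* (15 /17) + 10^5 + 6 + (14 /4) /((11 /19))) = 1309 /8395730400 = 0.00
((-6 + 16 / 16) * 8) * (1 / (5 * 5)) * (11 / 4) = -22 / 5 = -4.40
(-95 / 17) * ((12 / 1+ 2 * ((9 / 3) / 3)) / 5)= -266 / 17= -15.65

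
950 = 950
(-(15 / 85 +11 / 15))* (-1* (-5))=-232 / 51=-4.55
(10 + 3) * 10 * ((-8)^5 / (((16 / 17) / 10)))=-45260800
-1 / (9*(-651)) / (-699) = -1 / 4095441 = -0.00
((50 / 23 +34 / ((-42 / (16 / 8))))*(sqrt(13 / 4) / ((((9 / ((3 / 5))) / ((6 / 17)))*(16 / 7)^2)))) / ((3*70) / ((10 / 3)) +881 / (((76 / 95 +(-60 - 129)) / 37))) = -0.00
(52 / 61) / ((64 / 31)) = 403 / 976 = 0.41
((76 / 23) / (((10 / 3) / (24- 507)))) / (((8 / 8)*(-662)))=1197 / 1655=0.72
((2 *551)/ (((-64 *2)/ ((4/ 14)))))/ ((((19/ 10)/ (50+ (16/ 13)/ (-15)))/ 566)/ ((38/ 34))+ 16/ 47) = -1229983373/ 170252908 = -7.22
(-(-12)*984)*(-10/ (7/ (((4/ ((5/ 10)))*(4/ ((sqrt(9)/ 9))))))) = -11335680/ 7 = -1619382.86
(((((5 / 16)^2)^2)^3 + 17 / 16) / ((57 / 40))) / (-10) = -99689135631899 / 1337006139375616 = -0.07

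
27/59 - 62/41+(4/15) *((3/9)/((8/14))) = -97862/108855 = -0.90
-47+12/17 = -787/17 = -46.29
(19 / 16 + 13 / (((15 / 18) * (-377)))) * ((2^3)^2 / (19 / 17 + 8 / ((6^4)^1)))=29291544 / 448775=65.27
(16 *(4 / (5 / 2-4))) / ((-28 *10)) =16 / 105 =0.15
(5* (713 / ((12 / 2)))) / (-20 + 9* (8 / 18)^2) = -10695 / 328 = -32.61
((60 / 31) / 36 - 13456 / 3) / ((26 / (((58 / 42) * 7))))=-930523 / 558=-1667.60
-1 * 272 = -272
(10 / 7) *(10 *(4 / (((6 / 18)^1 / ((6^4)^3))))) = 2612138803200 / 7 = 373162686171.43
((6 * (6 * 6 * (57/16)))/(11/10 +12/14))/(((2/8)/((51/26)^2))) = 140102865/23153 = 6051.18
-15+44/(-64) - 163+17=-2587/16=-161.69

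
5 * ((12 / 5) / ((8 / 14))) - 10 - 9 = 2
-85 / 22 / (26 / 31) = -2635 / 572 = -4.61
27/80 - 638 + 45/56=-356641/560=-636.86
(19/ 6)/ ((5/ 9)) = 57/ 10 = 5.70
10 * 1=10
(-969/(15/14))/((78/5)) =-2261/39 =-57.97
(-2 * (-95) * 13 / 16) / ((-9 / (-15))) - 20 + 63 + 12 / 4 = 7279 / 24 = 303.29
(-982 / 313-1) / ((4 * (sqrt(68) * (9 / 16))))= -2590 * sqrt(17) / 47889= -0.22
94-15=79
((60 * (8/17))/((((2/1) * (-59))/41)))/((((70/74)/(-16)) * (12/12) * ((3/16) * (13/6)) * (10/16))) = 298254336/456365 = 653.54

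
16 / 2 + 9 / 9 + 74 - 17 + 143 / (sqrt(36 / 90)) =66 + 143*sqrt(10) / 2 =292.10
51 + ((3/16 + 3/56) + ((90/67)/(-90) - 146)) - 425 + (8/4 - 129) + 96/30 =-24146891/37520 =-643.57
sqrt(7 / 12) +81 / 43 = sqrt(21) / 6 +81 / 43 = 2.65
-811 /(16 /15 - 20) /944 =12165 /268096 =0.05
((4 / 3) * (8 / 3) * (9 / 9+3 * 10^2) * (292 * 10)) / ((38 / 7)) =98439040 / 171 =575666.90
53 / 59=0.90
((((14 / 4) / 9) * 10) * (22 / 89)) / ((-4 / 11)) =-4235 / 1602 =-2.64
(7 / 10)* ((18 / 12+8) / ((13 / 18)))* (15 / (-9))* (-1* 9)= 3591 / 26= 138.12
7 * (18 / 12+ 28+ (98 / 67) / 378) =747215 / 3618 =206.53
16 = 16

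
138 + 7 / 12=1663 / 12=138.58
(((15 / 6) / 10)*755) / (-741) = -755 / 2964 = -0.25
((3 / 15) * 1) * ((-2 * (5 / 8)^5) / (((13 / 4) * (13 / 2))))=-625 / 346112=-0.00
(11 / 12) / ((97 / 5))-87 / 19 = -100223 / 22116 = -4.53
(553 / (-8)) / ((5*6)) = -2.30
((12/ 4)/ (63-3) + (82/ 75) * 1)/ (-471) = -343/ 141300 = -0.00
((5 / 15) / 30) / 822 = 0.00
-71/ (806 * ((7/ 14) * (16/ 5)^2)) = -1775/ 103168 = -0.02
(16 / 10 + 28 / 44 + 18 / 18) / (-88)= -89 / 2420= -0.04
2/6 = 1/3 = 0.33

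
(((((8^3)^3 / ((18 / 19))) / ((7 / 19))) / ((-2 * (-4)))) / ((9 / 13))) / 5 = 39367737344 / 2835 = 13886327.11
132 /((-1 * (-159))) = 44 /53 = 0.83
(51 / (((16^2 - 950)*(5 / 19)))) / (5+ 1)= -323 / 6940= -0.05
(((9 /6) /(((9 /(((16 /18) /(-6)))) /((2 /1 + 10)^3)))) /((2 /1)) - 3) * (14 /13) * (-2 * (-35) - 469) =135926 /13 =10455.85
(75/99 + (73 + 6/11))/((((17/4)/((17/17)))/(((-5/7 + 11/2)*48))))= 5257088/1309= 4016.11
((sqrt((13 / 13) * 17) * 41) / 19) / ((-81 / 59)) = -2419 * sqrt(17) / 1539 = -6.48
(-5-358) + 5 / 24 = -8707 / 24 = -362.79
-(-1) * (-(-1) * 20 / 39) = 0.51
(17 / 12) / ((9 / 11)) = 187 / 108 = 1.73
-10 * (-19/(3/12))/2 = 380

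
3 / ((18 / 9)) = 3 / 2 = 1.50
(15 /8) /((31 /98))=735 /124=5.93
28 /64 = 7 /16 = 0.44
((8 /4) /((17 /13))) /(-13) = -2 /17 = -0.12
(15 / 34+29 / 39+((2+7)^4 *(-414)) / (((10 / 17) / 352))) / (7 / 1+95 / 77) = -829786217391901 / 4203420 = -197407400.97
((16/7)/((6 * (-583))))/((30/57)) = -76/61215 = -0.00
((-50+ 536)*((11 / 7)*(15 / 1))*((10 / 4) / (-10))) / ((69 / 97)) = -1296405 / 322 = -4026.10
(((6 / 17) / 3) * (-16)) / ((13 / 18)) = -576 / 221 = -2.61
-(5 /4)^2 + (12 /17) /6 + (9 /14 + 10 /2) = 4.20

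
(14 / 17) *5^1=70 / 17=4.12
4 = 4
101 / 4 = 25.25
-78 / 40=-39 / 20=-1.95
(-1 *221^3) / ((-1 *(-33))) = -10793861 / 33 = -327086.70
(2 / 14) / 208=1 / 1456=0.00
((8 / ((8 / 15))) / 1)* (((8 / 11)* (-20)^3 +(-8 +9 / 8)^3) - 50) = -92896.99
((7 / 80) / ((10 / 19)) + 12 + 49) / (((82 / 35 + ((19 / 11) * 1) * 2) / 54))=11303523 / 19840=569.73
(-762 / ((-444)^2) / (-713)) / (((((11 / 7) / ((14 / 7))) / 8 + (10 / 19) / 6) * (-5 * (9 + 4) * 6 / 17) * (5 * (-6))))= 287147 / 6777968763150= 0.00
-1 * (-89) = 89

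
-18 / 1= -18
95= 95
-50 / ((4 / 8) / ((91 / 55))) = -165.45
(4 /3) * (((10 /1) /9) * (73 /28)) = 730 /189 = 3.86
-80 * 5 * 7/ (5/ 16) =-8960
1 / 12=0.08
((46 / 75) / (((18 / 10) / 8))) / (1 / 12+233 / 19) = 27968 / 126675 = 0.22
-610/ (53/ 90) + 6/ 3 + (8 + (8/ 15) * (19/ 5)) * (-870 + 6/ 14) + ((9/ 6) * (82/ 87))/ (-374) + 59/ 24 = -11770167011773/ 1207159800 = -9750.30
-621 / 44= -14.11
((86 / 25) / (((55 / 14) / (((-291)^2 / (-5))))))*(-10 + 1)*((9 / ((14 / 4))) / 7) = 2359551384 / 48125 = 49029.64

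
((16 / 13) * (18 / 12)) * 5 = 120 / 13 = 9.23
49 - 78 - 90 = -119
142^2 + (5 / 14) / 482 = 136066677 / 6748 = 20164.00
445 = 445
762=762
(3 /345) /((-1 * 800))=-1 /92000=-0.00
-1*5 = -5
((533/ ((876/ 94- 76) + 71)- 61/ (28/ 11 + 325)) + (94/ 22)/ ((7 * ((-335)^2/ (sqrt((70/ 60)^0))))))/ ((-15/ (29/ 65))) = -111254027477389/ 30356326625625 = -3.66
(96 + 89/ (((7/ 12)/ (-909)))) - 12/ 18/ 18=-138591.47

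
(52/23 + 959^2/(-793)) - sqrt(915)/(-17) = -21111427/18239 + sqrt(915)/17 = -1155.71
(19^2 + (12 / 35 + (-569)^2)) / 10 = 5672141 / 175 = 32412.23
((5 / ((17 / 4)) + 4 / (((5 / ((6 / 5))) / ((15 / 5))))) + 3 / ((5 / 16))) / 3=4.55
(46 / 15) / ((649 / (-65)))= -598 / 1947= -0.31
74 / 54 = 37 / 27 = 1.37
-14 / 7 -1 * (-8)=6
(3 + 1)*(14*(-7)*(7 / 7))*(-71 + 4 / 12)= 83104 / 3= 27701.33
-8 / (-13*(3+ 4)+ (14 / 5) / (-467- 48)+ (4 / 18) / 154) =1784475 / 20299294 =0.09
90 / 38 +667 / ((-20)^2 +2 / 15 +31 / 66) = 10131045 / 2511781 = 4.03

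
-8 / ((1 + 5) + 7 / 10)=-80 / 67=-1.19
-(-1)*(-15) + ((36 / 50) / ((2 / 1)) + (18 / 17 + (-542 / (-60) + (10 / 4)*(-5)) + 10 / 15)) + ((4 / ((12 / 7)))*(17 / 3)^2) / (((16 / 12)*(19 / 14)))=3637421 / 145350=25.03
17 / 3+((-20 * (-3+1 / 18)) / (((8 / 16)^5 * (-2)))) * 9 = -25423 / 3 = -8474.33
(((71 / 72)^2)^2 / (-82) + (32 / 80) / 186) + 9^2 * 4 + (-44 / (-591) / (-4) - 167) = 10562433115975193 / 67288641822720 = 156.97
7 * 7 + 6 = 55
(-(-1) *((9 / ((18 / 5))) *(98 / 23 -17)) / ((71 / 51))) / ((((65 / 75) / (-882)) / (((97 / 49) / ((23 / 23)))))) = 978392925 / 21229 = 46087.57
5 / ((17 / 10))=50 / 17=2.94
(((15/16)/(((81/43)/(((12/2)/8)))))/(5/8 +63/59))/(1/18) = 12685/3196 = 3.97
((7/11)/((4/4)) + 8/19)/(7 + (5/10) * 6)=221/2090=0.11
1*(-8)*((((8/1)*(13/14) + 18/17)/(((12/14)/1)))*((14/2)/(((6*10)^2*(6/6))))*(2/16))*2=-707/18360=-0.04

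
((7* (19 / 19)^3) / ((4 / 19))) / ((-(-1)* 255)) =133 / 1020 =0.13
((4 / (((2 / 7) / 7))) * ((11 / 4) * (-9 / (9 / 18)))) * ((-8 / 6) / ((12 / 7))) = 3773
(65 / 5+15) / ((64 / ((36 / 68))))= 63 / 272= 0.23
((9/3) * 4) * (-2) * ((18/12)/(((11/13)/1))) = -468/11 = -42.55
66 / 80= 33 / 40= 0.82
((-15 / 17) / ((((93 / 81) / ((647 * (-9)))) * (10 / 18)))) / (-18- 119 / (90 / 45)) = -8489934 / 81685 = -103.94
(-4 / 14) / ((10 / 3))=-3 / 35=-0.09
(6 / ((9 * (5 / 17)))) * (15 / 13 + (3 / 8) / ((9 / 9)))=901 / 260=3.47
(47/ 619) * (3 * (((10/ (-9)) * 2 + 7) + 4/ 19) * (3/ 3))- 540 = -19012729/ 35283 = -538.86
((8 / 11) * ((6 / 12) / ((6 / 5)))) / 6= 5 / 99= 0.05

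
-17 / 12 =-1.42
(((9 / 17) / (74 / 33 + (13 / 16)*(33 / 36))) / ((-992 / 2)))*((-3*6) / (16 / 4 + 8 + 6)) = 132 / 369427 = 0.00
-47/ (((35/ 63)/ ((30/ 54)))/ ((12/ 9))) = -188/ 3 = -62.67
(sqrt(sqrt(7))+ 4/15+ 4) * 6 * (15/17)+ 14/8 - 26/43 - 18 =16765/2924+ 90 * 7^(1/4)/17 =14.34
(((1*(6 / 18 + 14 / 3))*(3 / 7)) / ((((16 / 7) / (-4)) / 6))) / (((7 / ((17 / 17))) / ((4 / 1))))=-90 / 7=-12.86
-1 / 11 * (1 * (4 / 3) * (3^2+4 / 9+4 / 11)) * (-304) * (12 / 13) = 4722944 / 14157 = 333.61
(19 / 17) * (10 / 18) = 95 / 153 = 0.62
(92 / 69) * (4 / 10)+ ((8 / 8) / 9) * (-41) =-181 / 45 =-4.02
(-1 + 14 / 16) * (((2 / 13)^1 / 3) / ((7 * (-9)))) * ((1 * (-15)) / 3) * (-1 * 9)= 5 / 1092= 0.00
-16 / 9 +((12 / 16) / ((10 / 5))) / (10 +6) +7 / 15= -7417 / 5760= -1.29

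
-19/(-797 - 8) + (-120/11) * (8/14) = -54991/8855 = -6.21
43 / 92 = 0.47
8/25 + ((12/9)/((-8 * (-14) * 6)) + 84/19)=1135483/239400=4.74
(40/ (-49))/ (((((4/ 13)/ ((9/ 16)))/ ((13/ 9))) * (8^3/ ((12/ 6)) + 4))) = -13/ 1568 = -0.01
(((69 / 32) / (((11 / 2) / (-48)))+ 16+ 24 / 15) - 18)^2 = 1117249 / 3025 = 369.34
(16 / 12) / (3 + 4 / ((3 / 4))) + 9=9.16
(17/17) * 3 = 3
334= 334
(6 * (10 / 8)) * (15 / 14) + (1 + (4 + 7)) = 561 / 28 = 20.04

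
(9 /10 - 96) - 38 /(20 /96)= -555 /2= -277.50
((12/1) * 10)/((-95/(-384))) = 9216/19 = 485.05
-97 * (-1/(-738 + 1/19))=-1843/14021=-0.13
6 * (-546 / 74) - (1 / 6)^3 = -353845 / 7992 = -44.27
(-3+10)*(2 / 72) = 7 / 36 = 0.19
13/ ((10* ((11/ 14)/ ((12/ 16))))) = 273/ 220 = 1.24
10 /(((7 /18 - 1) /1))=-16.36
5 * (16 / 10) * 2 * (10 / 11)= 160 / 11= 14.55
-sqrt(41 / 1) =-sqrt(41) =-6.40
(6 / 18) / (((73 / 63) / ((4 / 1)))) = 84 / 73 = 1.15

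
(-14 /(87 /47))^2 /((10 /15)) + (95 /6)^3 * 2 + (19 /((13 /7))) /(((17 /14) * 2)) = 161159466535 /20072988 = 8028.67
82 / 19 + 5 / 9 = 833 / 171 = 4.87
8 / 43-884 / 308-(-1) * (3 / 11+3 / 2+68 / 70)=1989 / 33110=0.06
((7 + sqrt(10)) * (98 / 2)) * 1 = 49 * sqrt(10) + 343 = 497.95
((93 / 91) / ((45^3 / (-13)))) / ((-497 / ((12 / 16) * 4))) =31 / 35224875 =0.00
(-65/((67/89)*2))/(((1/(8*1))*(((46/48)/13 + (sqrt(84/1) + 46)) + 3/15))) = -2605835200800/335438218123 + 112627008000*sqrt(21)/335438218123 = -6.23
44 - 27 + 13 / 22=387 / 22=17.59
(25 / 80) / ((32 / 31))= 155 / 512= 0.30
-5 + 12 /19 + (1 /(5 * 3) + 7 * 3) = 4759 /285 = 16.70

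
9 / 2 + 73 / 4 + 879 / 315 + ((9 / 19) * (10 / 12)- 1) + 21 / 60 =50444 / 1995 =25.29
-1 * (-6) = 6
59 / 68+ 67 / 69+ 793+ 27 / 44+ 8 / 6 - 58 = 3177517 / 4301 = 738.79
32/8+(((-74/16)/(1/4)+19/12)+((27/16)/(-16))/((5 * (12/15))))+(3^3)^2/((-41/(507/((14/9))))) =-5120803279/881664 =-5808.11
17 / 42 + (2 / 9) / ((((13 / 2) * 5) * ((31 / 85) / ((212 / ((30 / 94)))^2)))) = 8273.09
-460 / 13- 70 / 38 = -37.23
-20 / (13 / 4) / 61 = -0.10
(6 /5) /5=6 /25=0.24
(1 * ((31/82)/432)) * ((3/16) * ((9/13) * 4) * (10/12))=155/409344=0.00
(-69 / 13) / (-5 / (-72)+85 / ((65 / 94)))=-4968 / 115121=-0.04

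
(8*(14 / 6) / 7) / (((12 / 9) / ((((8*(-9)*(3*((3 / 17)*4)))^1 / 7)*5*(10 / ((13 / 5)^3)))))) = -32400000 / 261443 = -123.93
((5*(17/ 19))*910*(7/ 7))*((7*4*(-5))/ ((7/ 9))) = -13923000/ 19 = -732789.47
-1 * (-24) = 24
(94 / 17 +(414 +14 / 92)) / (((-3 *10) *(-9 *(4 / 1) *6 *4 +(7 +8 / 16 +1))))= 109397 / 6690010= 0.02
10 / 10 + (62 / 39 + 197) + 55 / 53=414697 / 2067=200.63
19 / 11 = 1.73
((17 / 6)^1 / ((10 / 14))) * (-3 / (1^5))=-119 / 10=-11.90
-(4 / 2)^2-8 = -12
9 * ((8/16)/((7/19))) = 12.21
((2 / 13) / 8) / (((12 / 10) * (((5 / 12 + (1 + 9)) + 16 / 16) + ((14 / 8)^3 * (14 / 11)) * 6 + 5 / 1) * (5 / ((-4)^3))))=-1408 / 393601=-0.00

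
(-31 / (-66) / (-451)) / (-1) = 31 / 29766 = 0.00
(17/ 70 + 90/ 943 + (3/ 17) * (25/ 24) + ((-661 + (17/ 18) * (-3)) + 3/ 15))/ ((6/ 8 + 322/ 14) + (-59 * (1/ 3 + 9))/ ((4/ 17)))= 8929482113/ 31195203830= 0.29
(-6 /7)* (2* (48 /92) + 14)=-2076 /161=-12.89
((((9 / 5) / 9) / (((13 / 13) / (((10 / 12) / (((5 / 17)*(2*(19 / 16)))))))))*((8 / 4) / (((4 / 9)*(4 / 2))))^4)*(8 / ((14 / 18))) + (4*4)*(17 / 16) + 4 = 446331 / 5320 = 83.90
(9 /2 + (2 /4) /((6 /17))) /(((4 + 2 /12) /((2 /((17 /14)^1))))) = 994 /425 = 2.34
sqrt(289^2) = 289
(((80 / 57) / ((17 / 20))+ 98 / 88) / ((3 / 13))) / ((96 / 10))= 7662265 / 6139584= 1.25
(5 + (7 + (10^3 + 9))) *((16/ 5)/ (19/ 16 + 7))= 261376/ 655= 399.05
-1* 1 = -1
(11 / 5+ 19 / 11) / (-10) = -0.39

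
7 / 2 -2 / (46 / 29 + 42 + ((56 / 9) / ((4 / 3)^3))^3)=6350767 / 1831474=3.47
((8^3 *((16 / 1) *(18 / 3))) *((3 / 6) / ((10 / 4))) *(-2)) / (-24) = 4096 / 5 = 819.20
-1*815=-815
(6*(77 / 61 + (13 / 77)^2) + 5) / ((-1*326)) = -4609397 / 117904094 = -0.04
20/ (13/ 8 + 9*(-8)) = -160/ 563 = -0.28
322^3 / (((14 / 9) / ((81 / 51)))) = 579489876 / 17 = 34087639.76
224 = 224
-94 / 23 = -4.09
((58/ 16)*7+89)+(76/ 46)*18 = 26517/ 184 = 144.11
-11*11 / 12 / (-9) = 121 / 108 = 1.12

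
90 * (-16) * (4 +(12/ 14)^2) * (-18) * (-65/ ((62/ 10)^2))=-9771840000/ 47089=-207518.53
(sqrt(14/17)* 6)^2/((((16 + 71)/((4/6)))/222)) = 24864/493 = 50.43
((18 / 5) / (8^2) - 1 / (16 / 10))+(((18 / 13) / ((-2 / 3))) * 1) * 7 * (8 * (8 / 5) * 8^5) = -12683576479 / 2080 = -6097873.31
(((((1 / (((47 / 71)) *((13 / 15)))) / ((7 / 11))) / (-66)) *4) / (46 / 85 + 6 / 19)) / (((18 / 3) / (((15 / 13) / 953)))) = -0.00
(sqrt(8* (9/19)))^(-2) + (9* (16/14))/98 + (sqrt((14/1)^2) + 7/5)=1947137/123480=15.77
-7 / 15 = -0.47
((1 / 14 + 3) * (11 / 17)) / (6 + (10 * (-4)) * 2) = -473 / 17612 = -0.03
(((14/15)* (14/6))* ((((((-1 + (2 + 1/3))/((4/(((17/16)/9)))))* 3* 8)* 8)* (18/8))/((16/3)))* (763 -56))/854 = 84133/14640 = 5.75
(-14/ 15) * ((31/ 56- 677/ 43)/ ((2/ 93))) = 659.27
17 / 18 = 0.94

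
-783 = -783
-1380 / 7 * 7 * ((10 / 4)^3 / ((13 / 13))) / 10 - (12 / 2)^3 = -9489 / 4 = -2372.25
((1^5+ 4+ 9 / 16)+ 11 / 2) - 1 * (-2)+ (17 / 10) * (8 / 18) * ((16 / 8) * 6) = 5311 / 240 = 22.13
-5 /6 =-0.83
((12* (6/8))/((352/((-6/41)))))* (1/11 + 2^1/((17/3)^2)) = -0.00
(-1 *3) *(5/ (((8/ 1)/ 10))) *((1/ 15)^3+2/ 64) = -3407/ 5760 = -0.59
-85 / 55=-17 / 11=-1.55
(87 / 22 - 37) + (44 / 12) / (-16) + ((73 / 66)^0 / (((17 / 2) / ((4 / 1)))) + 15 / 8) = -277619 / 8976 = -30.93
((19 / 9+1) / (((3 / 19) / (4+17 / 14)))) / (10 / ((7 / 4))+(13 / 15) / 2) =194180 / 11619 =16.71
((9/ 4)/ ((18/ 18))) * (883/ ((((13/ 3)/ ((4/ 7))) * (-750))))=-7947/ 22750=-0.35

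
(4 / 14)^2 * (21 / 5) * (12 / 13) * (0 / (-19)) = 0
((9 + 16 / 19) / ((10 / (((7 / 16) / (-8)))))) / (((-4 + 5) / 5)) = -1309 / 4864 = -0.27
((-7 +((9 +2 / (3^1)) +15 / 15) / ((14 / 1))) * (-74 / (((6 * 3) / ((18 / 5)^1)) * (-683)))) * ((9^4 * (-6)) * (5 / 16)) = 31801167 / 19124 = 1662.89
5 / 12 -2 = -19 / 12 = -1.58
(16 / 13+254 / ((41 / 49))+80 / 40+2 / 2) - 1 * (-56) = 193901 / 533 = 363.79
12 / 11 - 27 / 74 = 591 / 814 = 0.73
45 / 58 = 0.78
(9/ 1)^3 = 729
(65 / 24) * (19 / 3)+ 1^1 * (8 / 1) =1811 / 72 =25.15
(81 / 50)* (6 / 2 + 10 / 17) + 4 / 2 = 6641 / 850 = 7.81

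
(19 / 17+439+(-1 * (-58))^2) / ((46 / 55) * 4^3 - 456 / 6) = -169.28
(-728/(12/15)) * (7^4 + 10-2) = -2192190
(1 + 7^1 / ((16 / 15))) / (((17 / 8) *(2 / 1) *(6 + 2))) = 121 / 544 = 0.22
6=6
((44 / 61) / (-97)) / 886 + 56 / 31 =146788254 / 81258161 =1.81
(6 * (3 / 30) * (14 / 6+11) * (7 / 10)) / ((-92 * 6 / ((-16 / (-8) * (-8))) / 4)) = 224 / 345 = 0.65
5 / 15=0.33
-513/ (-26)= 513/ 26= 19.73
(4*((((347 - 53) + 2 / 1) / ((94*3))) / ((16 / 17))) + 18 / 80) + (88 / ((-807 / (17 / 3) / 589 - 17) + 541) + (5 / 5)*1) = 173152027139 / 29578365240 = 5.85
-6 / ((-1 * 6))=1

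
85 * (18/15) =102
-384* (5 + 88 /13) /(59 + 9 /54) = -352512 /4615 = -76.38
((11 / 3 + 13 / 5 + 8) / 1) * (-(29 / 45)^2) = -179974 / 30375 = -5.93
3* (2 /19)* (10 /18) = 10 /57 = 0.18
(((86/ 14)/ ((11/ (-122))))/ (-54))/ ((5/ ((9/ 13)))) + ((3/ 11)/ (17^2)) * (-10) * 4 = 594247/ 4339335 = 0.14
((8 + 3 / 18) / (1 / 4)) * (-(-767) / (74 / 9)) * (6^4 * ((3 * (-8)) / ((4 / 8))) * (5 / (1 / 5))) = -175347244800 / 37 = -4739114724.32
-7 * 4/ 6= -14/ 3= -4.67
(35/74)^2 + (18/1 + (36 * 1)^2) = 7196689/5476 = 1314.22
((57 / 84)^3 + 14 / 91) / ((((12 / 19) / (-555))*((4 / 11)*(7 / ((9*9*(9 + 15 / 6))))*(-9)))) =1065054374505 / 63924224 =16661.20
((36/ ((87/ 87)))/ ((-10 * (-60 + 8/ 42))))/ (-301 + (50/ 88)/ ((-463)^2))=-445673151/ 2228695863635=-0.00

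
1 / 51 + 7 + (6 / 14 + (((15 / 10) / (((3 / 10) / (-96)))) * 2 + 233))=-256880 / 357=-719.55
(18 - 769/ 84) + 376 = 32327/ 84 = 384.85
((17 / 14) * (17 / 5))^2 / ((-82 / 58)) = -2422109 / 200900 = -12.06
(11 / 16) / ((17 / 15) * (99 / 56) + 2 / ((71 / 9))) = 27335 / 89742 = 0.30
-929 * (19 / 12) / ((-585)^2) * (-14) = 123557 / 2053350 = 0.06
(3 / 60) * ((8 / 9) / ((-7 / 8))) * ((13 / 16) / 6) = -13 / 1890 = -0.01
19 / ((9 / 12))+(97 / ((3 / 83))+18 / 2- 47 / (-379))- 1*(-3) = 1031306 / 379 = 2721.12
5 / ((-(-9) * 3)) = 5 / 27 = 0.19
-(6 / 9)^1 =-0.67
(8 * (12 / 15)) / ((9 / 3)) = 32 / 15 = 2.13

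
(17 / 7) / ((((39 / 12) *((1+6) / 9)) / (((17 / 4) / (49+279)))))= 2601 / 208936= 0.01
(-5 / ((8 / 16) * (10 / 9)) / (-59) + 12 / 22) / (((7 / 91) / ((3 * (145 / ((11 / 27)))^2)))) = 270786084075 / 78529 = 3448230.39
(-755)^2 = 570025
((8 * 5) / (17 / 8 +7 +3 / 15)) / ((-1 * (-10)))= 160 / 373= 0.43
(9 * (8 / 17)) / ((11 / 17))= 72 / 11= 6.55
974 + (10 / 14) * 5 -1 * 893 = 592 / 7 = 84.57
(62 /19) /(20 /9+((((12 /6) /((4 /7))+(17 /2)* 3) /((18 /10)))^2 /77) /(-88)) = 34029072 /22774445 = 1.49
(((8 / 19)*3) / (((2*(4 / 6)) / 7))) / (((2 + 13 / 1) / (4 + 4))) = 336 / 95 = 3.54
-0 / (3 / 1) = 0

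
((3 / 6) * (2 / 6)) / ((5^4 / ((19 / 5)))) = 19 / 18750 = 0.00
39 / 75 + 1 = 38 / 25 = 1.52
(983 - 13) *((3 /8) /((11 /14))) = 10185 /22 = 462.95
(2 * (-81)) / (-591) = 54 / 197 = 0.27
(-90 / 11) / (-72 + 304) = -45 / 1276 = -0.04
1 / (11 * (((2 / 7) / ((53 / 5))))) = 371 / 110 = 3.37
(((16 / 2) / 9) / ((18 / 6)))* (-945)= -280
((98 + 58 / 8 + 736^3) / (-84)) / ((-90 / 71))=22645498919 / 6048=3744295.46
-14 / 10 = -7 / 5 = -1.40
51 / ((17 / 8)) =24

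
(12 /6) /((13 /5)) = 0.77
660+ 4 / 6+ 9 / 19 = 661.14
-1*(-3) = 3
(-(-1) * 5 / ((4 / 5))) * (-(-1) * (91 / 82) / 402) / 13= 175 / 131856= 0.00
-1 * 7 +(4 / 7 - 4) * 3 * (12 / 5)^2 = -11593 / 175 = -66.25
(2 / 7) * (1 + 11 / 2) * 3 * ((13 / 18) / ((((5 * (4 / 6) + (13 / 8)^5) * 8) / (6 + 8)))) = 692224 / 1441559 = 0.48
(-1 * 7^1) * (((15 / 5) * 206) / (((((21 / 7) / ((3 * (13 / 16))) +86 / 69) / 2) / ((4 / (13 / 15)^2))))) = -268644600 / 14443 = -18600.33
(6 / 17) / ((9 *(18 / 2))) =2 / 459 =0.00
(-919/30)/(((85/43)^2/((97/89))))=-164825407/19290750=-8.54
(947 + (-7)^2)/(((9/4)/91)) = 120848/3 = 40282.67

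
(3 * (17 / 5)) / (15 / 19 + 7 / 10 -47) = -1938 / 8647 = -0.22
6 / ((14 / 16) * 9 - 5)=48 / 23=2.09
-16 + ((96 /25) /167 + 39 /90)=-15.54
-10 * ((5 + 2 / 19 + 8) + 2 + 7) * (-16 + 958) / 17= -3956400 / 323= -12248.92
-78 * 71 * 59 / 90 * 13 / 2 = -707941 / 30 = -23598.03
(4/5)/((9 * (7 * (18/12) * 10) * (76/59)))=59/89775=0.00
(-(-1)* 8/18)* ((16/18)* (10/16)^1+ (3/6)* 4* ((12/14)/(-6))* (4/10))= 0.20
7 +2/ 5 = 37/ 5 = 7.40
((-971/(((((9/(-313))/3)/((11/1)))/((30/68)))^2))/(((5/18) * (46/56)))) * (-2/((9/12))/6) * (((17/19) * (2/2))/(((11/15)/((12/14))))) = 3767064800400/7429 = 507075622.61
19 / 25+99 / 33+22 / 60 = 619 / 150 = 4.13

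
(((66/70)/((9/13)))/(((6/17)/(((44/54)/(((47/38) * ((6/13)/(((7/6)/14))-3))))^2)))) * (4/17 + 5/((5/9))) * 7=10957704472/652196205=16.80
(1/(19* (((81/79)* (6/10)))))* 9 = 395/513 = 0.77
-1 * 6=-6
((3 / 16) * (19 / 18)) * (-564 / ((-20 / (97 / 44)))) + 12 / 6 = 100701 / 7040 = 14.30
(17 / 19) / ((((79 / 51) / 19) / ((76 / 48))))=17.38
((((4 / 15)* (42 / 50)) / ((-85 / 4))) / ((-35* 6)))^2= 64 / 25400390625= 0.00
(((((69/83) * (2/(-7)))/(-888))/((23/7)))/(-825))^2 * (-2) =-1/51352018245000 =-0.00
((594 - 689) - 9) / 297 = -104 / 297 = -0.35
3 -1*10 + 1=-6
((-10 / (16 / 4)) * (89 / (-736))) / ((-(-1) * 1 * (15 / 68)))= 1513 / 1104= 1.37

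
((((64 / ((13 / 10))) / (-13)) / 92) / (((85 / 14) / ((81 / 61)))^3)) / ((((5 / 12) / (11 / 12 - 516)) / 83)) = 23940100981004544 / 541827224651375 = 44.18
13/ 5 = 2.60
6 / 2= 3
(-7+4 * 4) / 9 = 1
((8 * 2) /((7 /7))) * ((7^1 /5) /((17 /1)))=112 /85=1.32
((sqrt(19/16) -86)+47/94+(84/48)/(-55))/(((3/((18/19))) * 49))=-56451/102410+3 * sqrt(19)/1862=-0.54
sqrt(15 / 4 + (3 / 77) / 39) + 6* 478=2869.94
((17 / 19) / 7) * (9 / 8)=153 / 1064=0.14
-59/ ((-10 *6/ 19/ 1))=1121/ 60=18.68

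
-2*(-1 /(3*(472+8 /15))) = 5 /3544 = 0.00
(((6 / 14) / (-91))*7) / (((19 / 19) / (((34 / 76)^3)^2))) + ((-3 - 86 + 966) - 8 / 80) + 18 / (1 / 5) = 1324629485245233 / 1369976054720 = 966.90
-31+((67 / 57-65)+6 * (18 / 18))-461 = -31340 / 57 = -549.82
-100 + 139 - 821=-782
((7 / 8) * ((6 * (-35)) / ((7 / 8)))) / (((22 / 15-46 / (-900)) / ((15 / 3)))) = -472500 / 683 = -691.80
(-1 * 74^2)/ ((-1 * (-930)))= -2738/ 465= -5.89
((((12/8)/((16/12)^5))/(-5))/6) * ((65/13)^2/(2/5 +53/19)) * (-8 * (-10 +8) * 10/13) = -192375/168064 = -1.14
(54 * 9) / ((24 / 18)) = 729 / 2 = 364.50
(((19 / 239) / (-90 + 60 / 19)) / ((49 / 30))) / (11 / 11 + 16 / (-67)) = -24187 / 32849355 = -0.00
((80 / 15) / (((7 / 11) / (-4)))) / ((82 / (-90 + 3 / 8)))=36.64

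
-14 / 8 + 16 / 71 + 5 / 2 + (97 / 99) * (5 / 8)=89281 / 56232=1.59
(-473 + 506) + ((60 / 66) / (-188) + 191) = 231611 / 1034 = 224.00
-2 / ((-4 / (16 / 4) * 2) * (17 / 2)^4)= 16 / 83521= 0.00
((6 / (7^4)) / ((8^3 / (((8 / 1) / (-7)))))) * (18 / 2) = -27 / 537824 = -0.00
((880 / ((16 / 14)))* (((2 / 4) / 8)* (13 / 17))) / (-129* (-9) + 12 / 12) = 715 / 22576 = 0.03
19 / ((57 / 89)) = 89 / 3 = 29.67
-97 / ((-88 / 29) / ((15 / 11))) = 42195 / 968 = 43.59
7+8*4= 39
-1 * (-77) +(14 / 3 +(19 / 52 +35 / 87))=124311 / 1508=82.43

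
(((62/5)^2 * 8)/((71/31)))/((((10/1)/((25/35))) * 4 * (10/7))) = 59582/8875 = 6.71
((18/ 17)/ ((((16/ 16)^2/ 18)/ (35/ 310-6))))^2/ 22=1748178450/ 3055019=572.23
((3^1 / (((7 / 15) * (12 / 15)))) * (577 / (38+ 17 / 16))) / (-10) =-10386 / 875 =-11.87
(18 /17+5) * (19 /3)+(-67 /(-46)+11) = 119245 /2346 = 50.83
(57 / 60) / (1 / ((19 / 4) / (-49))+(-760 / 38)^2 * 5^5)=361 / 474996080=0.00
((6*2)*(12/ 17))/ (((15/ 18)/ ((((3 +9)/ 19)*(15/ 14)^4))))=6561000/ 775523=8.46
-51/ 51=-1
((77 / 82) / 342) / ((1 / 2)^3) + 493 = 3456577 / 7011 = 493.02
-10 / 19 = -0.53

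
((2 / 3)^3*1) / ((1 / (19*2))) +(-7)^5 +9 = -453242 / 27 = -16786.74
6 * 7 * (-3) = -126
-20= -20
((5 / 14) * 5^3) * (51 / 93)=10625 / 434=24.48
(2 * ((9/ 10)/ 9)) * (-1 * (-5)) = 1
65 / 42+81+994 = 45215 / 42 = 1076.55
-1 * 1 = -1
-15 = -15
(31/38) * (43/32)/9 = 1333/10944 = 0.12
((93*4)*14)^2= 27123264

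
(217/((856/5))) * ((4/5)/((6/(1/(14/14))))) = 217/1284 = 0.17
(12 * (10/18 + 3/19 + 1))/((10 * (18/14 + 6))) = 4102/14535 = 0.28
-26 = -26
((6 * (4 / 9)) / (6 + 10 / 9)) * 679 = 2037 / 8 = 254.62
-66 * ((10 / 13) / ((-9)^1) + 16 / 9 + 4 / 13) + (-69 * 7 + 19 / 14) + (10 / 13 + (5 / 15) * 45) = -108813 / 182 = -597.87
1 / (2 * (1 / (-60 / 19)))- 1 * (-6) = 84 / 19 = 4.42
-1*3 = -3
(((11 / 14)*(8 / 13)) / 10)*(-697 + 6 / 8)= -33.66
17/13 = 1.31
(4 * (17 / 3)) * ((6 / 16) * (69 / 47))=1173 / 94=12.48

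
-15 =-15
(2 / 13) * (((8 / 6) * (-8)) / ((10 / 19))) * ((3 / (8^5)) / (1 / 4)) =-19 / 16640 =-0.00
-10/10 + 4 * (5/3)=17/3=5.67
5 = 5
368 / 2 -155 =29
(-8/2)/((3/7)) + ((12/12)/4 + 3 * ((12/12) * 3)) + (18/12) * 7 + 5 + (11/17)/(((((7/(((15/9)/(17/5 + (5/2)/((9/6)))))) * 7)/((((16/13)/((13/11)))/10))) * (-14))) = 15.42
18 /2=9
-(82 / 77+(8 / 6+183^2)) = -7736513 / 231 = -33491.40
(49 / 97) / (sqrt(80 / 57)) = 49*sqrt(285) / 1940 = 0.43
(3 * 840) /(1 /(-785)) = -1978200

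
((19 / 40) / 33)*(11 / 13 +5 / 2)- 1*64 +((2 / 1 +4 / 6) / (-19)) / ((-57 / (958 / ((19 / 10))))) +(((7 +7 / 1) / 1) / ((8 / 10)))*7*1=42223629821 / 706202640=59.79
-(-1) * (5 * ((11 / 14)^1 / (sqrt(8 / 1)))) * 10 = 275 * sqrt(2) / 28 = 13.89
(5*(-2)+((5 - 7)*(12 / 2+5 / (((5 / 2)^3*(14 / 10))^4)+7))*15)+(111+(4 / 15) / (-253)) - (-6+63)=-9852177009434 / 28474359375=-346.00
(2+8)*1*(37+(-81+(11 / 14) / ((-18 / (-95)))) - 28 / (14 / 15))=-88015 / 126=-698.53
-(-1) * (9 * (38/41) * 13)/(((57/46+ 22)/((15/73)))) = 3067740/3199517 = 0.96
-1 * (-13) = 13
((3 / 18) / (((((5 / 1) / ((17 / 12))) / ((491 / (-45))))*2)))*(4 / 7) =-0.15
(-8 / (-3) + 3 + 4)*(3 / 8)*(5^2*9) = 815.62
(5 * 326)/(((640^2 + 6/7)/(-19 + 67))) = 273840/1433603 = 0.19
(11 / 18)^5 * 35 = 5636785 / 1889568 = 2.98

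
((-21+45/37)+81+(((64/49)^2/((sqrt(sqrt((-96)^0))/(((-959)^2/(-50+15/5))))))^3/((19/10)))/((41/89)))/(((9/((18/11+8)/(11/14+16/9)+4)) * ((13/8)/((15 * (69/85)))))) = -6899623226591948976173882717430400/25131348443349418543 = -274542499864061.86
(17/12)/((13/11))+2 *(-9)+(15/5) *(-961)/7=-468095/1092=-428.66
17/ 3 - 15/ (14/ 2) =3.52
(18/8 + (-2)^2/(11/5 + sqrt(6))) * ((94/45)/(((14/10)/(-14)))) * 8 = 232744/261 - 150400 * sqrt(6)/261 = -519.77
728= 728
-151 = -151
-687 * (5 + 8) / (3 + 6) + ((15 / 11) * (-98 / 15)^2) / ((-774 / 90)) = -472575 / 473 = -999.10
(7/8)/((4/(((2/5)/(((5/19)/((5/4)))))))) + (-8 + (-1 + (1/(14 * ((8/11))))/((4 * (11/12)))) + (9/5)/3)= -3565/448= -7.96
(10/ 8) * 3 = 15/ 4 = 3.75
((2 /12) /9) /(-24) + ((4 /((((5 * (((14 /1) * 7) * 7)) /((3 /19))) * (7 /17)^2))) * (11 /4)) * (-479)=-2961805169 /2069277840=-1.43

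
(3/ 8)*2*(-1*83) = -249/ 4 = -62.25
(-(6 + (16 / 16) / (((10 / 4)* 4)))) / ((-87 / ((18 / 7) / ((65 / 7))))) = 183 / 9425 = 0.02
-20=-20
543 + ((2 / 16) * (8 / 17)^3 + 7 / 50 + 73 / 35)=937565277 / 1719550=545.24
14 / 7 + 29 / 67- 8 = -373 / 67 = -5.57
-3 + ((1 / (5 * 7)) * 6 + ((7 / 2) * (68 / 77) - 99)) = -38014 / 385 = -98.74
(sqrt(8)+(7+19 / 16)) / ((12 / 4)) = 2*sqrt(2) / 3+131 / 48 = 3.67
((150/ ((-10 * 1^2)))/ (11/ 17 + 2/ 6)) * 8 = -612/ 5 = -122.40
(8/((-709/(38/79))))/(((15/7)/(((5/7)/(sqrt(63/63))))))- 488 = -82000408/168033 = -488.00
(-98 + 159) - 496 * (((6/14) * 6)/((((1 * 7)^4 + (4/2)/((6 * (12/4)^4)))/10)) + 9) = -4501005641/1021027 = -4408.31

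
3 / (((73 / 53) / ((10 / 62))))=0.35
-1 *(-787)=787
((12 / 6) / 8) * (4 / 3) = 1 / 3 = 0.33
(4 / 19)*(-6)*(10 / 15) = -0.84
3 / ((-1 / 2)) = -6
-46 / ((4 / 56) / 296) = -190624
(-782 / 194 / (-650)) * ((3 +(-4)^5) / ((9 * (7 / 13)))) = -399211 / 305550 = -1.31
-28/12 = -7/3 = -2.33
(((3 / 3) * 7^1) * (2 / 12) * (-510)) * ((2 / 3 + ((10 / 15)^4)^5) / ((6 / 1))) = -691857524225 / 10460353203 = -66.14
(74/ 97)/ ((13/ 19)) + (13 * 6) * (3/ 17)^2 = 3.54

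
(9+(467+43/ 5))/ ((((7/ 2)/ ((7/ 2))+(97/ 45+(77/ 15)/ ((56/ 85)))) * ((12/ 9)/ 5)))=654210/ 3941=166.00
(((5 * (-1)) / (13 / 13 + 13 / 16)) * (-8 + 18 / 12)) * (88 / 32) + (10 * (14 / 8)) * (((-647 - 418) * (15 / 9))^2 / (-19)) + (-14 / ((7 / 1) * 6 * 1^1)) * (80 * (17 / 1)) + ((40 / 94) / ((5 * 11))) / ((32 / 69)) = -19842436776043 / 6836808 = -2902295.45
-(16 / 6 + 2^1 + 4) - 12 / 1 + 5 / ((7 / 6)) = -344 / 21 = -16.38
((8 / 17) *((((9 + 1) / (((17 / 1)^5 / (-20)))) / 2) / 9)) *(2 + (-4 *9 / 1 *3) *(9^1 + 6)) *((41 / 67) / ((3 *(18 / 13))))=344957600 / 392983760889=0.00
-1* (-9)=9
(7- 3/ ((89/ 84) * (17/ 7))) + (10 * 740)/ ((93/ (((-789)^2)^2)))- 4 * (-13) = 1446296735281553993/ 46903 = 30835911035148.16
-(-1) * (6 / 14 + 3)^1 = 3.43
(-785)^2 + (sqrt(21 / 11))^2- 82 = 6777594 / 11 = 616144.91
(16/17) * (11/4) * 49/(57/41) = 88396/969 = 91.22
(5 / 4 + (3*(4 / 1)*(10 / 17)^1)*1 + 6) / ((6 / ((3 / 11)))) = 973 / 1496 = 0.65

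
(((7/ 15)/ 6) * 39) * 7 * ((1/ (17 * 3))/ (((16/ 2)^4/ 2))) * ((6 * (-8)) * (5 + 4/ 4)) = -0.06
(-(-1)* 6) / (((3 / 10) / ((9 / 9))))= 20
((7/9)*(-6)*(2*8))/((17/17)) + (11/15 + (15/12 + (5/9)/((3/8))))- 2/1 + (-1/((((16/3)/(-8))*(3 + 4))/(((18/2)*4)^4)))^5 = 54815082293346087011931667118333057/9075780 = 6039710338212923518632191000.00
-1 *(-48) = 48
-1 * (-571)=571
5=5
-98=-98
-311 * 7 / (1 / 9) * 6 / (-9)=13062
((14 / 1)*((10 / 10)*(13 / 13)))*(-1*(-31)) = 434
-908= -908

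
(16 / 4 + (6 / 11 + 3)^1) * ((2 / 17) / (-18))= -83 / 1683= -0.05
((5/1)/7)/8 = 5/56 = 0.09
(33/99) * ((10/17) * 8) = 80/51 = 1.57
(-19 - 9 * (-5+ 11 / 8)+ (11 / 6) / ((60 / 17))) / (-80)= -0.18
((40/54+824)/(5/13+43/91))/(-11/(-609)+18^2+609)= 7910707/7670808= 1.03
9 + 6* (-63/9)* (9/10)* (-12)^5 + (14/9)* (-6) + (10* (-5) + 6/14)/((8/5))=9405818.28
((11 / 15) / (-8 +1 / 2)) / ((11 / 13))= -26 / 225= -0.12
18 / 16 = 9 / 8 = 1.12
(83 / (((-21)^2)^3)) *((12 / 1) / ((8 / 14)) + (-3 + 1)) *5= 7885 / 85766121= 0.00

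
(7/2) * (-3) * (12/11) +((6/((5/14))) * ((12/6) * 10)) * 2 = 7266/11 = 660.55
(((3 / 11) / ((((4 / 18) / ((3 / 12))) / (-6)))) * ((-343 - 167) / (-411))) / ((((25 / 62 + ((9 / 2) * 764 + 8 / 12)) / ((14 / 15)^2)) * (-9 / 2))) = 88536 / 688555835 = 0.00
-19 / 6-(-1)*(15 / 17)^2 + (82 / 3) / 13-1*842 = -18986801 / 22542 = -842.29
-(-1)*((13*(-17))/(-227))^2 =48841/51529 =0.95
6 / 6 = 1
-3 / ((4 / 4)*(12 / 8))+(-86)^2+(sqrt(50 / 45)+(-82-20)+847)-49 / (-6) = sqrt(10) / 3+48883 / 6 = 8148.22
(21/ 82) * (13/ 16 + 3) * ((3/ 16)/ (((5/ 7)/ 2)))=26901/ 52480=0.51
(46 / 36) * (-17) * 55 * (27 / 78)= -413.56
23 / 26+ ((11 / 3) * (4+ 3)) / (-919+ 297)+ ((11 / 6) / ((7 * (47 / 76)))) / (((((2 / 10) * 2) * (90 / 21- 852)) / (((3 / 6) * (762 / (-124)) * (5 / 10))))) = 236371971817 / 279640984272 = 0.85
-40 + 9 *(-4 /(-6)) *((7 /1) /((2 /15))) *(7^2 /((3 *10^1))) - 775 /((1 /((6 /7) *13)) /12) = -1444157 /14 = -103154.07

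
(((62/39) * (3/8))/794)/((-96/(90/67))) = -465/44260736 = -0.00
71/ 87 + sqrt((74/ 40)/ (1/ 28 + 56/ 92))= 71/ 87 + sqrt(494431)/ 415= 2.51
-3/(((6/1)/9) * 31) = -9/62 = -0.15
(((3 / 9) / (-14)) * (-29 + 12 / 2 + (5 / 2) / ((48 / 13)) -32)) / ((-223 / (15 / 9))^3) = -93125 / 172464945984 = -0.00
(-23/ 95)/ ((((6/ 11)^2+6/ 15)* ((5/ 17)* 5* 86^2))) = -0.00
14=14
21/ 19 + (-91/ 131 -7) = -16401/ 2489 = -6.59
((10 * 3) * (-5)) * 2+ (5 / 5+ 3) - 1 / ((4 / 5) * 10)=-2369 / 8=-296.12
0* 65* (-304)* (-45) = 0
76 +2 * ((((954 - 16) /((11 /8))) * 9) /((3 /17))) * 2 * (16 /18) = 4084684 /33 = 123778.30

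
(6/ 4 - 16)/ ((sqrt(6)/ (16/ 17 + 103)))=-17081 * sqrt(6)/ 68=-615.29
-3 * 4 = -12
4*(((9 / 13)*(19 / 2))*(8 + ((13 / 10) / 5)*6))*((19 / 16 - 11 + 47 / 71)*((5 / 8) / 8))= -84966651 / 472576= -179.79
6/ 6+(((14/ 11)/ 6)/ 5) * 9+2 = 186/ 55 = 3.38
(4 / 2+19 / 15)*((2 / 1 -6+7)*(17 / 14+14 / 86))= 5803 / 430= 13.50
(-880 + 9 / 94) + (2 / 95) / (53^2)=-22071843717 / 25084370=-879.90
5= 5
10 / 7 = 1.43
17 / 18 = 0.94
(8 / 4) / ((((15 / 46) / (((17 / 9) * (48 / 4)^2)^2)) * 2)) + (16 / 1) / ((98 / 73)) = 166768696 / 735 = 226896.19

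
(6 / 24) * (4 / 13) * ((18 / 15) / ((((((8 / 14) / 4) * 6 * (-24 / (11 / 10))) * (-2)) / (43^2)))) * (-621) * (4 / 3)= -3778.36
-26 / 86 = -13 / 43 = -0.30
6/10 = 3/5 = 0.60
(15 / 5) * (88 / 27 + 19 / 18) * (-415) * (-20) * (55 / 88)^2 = 12086875 / 288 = 41968.32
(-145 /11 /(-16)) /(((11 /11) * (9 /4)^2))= 145 /891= 0.16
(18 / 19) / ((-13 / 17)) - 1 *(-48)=11550 / 247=46.76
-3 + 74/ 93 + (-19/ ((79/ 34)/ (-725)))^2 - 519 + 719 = 20399824995695/ 580413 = 35147084.91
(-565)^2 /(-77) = -319225 /77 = -4145.78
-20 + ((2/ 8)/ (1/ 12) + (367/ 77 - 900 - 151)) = -81869/ 77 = -1063.23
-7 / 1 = -7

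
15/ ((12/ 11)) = 55/ 4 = 13.75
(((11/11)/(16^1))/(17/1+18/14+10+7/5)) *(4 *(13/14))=65/8312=0.01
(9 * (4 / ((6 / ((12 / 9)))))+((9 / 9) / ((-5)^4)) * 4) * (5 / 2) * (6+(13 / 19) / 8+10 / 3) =358203 / 1900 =188.53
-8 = -8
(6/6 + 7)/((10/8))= 32/5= 6.40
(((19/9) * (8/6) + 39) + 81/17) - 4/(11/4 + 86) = 7582556/162945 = 46.53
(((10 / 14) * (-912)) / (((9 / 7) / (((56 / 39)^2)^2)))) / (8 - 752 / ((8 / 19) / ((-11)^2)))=7474216960 / 749894959827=0.01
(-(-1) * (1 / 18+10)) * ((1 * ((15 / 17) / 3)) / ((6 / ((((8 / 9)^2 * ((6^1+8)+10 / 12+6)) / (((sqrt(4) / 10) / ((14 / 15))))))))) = 12670000 / 334611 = 37.86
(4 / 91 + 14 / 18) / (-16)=-673 / 13104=-0.05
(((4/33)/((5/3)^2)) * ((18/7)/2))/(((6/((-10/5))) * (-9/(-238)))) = -136/275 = -0.49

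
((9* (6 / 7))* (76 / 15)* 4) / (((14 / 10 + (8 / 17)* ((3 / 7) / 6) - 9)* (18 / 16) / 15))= -620160 / 2251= -275.50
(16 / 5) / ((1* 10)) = 8 / 25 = 0.32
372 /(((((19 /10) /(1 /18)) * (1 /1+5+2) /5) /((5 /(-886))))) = -3875 /101004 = -0.04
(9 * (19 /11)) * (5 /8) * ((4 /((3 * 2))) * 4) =285 /11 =25.91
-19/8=-2.38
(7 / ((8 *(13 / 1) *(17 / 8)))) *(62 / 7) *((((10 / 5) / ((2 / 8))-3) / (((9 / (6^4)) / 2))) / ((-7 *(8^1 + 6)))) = -44640 / 10829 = -4.12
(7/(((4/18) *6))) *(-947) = -19887/4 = -4971.75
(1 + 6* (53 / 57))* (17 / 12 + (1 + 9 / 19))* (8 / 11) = 164750 / 11913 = 13.83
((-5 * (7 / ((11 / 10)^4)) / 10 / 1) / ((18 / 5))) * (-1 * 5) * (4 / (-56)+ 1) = 406250 / 131769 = 3.08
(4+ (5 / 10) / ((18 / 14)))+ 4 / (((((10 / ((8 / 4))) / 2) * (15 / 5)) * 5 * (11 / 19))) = 22637 / 4950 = 4.57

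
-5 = -5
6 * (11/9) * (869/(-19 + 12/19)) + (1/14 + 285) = -906811/14658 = -61.86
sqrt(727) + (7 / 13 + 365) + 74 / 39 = sqrt(727) + 14330 / 39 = 394.40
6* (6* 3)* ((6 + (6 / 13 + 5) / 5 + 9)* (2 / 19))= 225936 / 1235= 182.94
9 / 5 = 1.80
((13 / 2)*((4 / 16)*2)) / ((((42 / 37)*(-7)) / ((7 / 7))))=-481 / 1176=-0.41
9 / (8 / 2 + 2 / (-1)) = 9 / 2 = 4.50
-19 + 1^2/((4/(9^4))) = 6485/4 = 1621.25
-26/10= -13/5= -2.60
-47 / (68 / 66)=-1551 / 34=-45.62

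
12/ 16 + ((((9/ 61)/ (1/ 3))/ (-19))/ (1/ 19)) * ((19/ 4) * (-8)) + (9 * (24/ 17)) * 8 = 494511/ 4148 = 119.22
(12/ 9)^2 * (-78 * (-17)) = 7072/ 3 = 2357.33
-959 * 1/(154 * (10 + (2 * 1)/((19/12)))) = -2603/4708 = -0.55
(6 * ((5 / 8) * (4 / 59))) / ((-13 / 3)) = -0.06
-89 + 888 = 799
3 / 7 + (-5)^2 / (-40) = -11 / 56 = -0.20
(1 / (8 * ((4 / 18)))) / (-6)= -3 / 32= -0.09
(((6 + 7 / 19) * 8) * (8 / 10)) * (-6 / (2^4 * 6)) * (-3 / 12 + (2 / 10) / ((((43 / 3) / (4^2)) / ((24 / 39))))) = 152339 / 531050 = 0.29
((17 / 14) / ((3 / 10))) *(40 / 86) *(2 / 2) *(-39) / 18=-11050 / 2709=-4.08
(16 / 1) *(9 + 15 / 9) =512 / 3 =170.67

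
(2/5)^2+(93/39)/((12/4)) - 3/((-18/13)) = 2029/650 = 3.12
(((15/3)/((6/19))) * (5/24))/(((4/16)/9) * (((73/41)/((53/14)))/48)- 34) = -6193050/63833537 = -0.10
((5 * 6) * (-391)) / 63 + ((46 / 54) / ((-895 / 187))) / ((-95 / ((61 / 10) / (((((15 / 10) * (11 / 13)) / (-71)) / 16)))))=-47346067226 / 241045875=-196.42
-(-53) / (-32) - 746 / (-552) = -673 / 2208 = -0.30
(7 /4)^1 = 7 /4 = 1.75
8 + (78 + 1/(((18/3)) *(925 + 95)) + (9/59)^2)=1832619121/21303720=86.02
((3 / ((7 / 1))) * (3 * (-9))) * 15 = -1215 / 7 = -173.57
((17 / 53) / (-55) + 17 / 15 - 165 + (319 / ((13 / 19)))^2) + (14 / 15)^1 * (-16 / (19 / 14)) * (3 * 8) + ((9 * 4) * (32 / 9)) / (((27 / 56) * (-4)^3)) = 54825211206928 / 252721755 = 216939.03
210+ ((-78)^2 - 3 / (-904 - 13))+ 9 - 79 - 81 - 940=4771154 / 917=5203.00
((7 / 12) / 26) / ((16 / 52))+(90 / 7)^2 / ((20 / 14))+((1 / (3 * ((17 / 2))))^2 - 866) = -437091085 / 582624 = -750.21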